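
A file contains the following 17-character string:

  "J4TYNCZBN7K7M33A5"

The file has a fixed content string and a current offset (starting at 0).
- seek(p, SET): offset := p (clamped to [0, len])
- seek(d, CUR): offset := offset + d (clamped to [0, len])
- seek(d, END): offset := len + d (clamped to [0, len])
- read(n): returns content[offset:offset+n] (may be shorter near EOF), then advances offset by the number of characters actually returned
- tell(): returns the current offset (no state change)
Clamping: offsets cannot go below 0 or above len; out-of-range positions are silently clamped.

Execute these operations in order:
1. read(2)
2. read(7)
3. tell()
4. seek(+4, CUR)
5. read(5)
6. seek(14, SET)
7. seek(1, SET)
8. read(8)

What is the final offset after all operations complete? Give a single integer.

After 1 (read(2)): returned 'J4', offset=2
After 2 (read(7)): returned 'TYNCZBN', offset=9
After 3 (tell()): offset=9
After 4 (seek(+4, CUR)): offset=13
After 5 (read(5)): returned '33A5', offset=17
After 6 (seek(14, SET)): offset=14
After 7 (seek(1, SET)): offset=1
After 8 (read(8)): returned '4TYNCZBN', offset=9

Answer: 9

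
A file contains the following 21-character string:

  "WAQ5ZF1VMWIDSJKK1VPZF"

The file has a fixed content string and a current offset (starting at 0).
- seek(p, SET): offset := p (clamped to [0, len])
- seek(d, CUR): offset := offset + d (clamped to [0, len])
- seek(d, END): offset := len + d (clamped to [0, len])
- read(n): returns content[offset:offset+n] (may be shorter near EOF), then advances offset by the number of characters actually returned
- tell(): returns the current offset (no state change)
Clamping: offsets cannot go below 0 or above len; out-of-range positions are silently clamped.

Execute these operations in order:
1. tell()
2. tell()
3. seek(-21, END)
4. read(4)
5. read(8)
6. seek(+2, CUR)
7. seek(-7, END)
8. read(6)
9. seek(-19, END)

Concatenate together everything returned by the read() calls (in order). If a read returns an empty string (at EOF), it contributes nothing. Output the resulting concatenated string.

Answer: WAQ5ZF1VMWIDKK1VPZ

Derivation:
After 1 (tell()): offset=0
After 2 (tell()): offset=0
After 3 (seek(-21, END)): offset=0
After 4 (read(4)): returned 'WAQ5', offset=4
After 5 (read(8)): returned 'ZF1VMWID', offset=12
After 6 (seek(+2, CUR)): offset=14
After 7 (seek(-7, END)): offset=14
After 8 (read(6)): returned 'KK1VPZ', offset=20
After 9 (seek(-19, END)): offset=2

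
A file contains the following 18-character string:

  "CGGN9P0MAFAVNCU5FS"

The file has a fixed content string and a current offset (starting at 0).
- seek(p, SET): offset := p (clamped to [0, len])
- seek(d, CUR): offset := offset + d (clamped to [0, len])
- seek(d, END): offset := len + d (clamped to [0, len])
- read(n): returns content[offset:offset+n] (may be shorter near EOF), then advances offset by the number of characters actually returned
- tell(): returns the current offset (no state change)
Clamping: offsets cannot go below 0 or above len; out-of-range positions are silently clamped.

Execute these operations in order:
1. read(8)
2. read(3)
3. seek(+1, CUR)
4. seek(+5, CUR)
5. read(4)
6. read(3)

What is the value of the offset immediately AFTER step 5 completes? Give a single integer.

Answer: 18

Derivation:
After 1 (read(8)): returned 'CGGN9P0M', offset=8
After 2 (read(3)): returned 'AFA', offset=11
After 3 (seek(+1, CUR)): offset=12
After 4 (seek(+5, CUR)): offset=17
After 5 (read(4)): returned 'S', offset=18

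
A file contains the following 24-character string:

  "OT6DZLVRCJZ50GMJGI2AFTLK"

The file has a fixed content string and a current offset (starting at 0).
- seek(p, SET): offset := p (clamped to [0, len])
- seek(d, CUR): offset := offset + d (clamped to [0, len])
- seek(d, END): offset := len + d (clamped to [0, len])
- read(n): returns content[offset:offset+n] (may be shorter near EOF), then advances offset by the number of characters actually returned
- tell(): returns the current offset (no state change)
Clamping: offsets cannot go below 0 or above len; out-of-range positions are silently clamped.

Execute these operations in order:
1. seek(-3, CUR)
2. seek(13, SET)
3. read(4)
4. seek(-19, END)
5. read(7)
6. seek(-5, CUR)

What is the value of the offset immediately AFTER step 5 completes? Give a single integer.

After 1 (seek(-3, CUR)): offset=0
After 2 (seek(13, SET)): offset=13
After 3 (read(4)): returned 'GMJG', offset=17
After 4 (seek(-19, END)): offset=5
After 5 (read(7)): returned 'LVRCJZ5', offset=12

Answer: 12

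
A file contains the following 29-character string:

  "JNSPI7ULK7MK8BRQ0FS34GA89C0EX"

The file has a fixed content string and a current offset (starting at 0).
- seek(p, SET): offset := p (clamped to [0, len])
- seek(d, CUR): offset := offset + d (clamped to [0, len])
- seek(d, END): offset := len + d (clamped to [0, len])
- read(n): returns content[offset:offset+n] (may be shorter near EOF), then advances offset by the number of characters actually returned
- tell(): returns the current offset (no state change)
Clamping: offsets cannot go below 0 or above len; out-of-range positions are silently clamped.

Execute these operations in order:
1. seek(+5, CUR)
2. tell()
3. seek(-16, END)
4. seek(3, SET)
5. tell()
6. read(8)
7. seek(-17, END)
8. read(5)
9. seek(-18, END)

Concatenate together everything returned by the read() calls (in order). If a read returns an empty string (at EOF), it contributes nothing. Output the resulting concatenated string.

After 1 (seek(+5, CUR)): offset=5
After 2 (tell()): offset=5
After 3 (seek(-16, END)): offset=13
After 4 (seek(3, SET)): offset=3
After 5 (tell()): offset=3
After 6 (read(8)): returned 'PI7ULK7M', offset=11
After 7 (seek(-17, END)): offset=12
After 8 (read(5)): returned '8BRQ0', offset=17
After 9 (seek(-18, END)): offset=11

Answer: PI7ULK7M8BRQ0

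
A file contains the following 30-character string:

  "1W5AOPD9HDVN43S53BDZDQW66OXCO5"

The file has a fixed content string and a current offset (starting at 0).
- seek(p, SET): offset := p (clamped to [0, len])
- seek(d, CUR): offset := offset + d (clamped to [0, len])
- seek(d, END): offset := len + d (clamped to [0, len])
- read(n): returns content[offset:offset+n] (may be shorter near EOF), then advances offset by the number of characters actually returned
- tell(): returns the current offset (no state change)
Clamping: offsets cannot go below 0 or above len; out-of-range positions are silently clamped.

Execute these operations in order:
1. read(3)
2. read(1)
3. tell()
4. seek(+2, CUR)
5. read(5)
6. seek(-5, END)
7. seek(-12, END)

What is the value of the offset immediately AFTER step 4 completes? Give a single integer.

Answer: 6

Derivation:
After 1 (read(3)): returned '1W5', offset=3
After 2 (read(1)): returned 'A', offset=4
After 3 (tell()): offset=4
After 4 (seek(+2, CUR)): offset=6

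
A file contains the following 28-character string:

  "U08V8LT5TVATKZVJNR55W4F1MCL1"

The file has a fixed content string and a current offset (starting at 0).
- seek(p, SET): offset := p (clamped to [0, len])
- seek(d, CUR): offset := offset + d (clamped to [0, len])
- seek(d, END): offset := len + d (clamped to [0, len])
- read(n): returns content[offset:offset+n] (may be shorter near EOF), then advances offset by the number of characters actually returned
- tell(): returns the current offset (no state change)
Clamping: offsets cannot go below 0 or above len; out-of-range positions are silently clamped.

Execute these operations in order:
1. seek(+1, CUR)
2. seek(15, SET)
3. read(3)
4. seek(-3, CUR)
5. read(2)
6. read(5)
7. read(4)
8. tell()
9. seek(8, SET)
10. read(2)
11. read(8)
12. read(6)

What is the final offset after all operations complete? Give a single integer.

Answer: 24

Derivation:
After 1 (seek(+1, CUR)): offset=1
After 2 (seek(15, SET)): offset=15
After 3 (read(3)): returned 'JNR', offset=18
After 4 (seek(-3, CUR)): offset=15
After 5 (read(2)): returned 'JN', offset=17
After 6 (read(5)): returned 'R55W4', offset=22
After 7 (read(4)): returned 'F1MC', offset=26
After 8 (tell()): offset=26
After 9 (seek(8, SET)): offset=8
After 10 (read(2)): returned 'TV', offset=10
After 11 (read(8)): returned 'ATKZVJNR', offset=18
After 12 (read(6)): returned '55W4F1', offset=24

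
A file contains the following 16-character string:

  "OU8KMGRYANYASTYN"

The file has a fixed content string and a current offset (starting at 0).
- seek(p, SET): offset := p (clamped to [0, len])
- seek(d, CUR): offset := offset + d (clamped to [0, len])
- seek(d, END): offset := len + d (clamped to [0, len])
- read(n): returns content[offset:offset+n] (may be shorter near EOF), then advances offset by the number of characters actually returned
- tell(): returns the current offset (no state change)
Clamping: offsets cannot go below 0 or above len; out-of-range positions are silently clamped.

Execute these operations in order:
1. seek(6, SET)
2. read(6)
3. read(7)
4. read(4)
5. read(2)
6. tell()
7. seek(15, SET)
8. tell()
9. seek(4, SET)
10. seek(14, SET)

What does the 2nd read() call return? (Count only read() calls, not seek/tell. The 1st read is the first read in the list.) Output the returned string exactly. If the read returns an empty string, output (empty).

Answer: STYN

Derivation:
After 1 (seek(6, SET)): offset=6
After 2 (read(6)): returned 'RYANYA', offset=12
After 3 (read(7)): returned 'STYN', offset=16
After 4 (read(4)): returned '', offset=16
After 5 (read(2)): returned '', offset=16
After 6 (tell()): offset=16
After 7 (seek(15, SET)): offset=15
After 8 (tell()): offset=15
After 9 (seek(4, SET)): offset=4
After 10 (seek(14, SET)): offset=14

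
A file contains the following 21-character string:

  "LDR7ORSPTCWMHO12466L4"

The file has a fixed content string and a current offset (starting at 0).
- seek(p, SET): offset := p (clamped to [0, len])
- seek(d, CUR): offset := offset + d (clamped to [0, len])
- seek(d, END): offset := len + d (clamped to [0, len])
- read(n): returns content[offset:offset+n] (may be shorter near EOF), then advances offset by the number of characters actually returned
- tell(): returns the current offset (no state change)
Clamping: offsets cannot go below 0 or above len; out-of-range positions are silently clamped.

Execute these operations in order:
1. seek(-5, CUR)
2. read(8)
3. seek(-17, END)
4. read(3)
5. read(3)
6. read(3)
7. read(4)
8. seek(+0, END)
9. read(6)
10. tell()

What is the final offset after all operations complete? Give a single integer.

After 1 (seek(-5, CUR)): offset=0
After 2 (read(8)): returned 'LDR7ORSP', offset=8
After 3 (seek(-17, END)): offset=4
After 4 (read(3)): returned 'ORS', offset=7
After 5 (read(3)): returned 'PTC', offset=10
After 6 (read(3)): returned 'WMH', offset=13
After 7 (read(4)): returned 'O124', offset=17
After 8 (seek(+0, END)): offset=21
After 9 (read(6)): returned '', offset=21
After 10 (tell()): offset=21

Answer: 21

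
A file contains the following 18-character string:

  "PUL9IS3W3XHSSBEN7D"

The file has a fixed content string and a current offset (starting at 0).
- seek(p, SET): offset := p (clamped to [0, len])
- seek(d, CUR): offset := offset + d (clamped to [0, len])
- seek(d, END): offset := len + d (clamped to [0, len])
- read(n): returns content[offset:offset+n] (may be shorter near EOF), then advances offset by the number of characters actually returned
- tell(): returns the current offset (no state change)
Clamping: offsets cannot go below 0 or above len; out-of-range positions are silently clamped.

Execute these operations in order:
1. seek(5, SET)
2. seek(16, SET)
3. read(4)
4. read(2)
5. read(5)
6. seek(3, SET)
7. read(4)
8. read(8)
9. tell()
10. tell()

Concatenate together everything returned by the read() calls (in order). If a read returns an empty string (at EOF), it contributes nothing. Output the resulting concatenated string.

Answer: 7D9IS3W3XHSSBE

Derivation:
After 1 (seek(5, SET)): offset=5
After 2 (seek(16, SET)): offset=16
After 3 (read(4)): returned '7D', offset=18
After 4 (read(2)): returned '', offset=18
After 5 (read(5)): returned '', offset=18
After 6 (seek(3, SET)): offset=3
After 7 (read(4)): returned '9IS3', offset=7
After 8 (read(8)): returned 'W3XHSSBE', offset=15
After 9 (tell()): offset=15
After 10 (tell()): offset=15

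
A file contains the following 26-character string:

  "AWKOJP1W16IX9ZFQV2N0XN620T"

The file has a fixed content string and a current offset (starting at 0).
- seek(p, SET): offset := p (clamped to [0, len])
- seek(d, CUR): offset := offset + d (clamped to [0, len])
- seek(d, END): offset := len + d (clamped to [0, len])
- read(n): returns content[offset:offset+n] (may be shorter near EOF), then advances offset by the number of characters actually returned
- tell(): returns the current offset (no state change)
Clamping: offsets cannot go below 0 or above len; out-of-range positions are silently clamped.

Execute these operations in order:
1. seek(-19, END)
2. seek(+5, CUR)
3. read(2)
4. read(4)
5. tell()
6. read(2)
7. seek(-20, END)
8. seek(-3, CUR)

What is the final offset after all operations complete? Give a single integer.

Answer: 3

Derivation:
After 1 (seek(-19, END)): offset=7
After 2 (seek(+5, CUR)): offset=12
After 3 (read(2)): returned '9Z', offset=14
After 4 (read(4)): returned 'FQV2', offset=18
After 5 (tell()): offset=18
After 6 (read(2)): returned 'N0', offset=20
After 7 (seek(-20, END)): offset=6
After 8 (seek(-3, CUR)): offset=3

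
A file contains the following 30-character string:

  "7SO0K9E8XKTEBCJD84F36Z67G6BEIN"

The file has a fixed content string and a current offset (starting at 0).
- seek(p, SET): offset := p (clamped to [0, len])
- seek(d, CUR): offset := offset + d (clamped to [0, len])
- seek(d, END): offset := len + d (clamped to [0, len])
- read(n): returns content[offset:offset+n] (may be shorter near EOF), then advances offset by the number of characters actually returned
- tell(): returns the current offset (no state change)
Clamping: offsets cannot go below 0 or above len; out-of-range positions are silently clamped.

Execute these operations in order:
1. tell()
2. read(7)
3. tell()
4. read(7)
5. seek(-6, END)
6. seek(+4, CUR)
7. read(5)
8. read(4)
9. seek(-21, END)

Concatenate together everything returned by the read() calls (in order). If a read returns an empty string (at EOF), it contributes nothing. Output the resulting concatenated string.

After 1 (tell()): offset=0
After 2 (read(7)): returned '7SO0K9E', offset=7
After 3 (tell()): offset=7
After 4 (read(7)): returned '8XKTEBC', offset=14
After 5 (seek(-6, END)): offset=24
After 6 (seek(+4, CUR)): offset=28
After 7 (read(5)): returned 'IN', offset=30
After 8 (read(4)): returned '', offset=30
After 9 (seek(-21, END)): offset=9

Answer: 7SO0K9E8XKTEBCIN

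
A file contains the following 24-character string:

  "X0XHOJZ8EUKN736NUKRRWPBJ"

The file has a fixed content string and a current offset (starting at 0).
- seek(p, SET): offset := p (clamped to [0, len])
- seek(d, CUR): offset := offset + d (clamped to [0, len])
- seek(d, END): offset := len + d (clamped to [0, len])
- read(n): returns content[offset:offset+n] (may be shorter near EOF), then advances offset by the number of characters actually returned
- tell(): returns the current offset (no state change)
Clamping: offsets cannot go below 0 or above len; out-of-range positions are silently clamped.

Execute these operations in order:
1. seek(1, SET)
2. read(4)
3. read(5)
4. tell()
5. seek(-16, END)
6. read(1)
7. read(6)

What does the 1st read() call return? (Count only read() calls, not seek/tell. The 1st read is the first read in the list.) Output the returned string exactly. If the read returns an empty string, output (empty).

Answer: 0XHO

Derivation:
After 1 (seek(1, SET)): offset=1
After 2 (read(4)): returned '0XHO', offset=5
After 3 (read(5)): returned 'JZ8EU', offset=10
After 4 (tell()): offset=10
After 5 (seek(-16, END)): offset=8
After 6 (read(1)): returned 'E', offset=9
After 7 (read(6)): returned 'UKN736', offset=15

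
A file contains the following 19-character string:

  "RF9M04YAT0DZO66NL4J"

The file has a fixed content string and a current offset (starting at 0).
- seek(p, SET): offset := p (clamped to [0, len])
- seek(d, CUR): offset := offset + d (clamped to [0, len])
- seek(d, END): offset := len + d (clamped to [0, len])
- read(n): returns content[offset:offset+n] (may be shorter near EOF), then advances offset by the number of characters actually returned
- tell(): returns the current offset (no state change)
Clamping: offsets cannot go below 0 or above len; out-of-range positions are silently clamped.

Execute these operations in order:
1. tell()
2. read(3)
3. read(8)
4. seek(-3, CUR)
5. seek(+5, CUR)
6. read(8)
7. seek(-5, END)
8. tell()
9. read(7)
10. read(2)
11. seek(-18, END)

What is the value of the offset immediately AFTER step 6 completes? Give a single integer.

After 1 (tell()): offset=0
After 2 (read(3)): returned 'RF9', offset=3
After 3 (read(8)): returned 'M04YAT0D', offset=11
After 4 (seek(-3, CUR)): offset=8
After 5 (seek(+5, CUR)): offset=13
After 6 (read(8)): returned '66NL4J', offset=19

Answer: 19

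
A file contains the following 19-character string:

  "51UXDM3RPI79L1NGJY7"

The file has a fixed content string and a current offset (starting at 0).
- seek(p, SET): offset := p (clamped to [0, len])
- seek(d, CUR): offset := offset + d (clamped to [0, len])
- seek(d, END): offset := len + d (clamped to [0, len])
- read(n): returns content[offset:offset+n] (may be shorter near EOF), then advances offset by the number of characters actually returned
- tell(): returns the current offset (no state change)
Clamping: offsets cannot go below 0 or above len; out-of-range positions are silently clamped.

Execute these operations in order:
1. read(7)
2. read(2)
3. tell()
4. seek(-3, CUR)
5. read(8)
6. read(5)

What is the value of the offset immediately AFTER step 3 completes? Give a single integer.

After 1 (read(7)): returned '51UXDM3', offset=7
After 2 (read(2)): returned 'RP', offset=9
After 3 (tell()): offset=9

Answer: 9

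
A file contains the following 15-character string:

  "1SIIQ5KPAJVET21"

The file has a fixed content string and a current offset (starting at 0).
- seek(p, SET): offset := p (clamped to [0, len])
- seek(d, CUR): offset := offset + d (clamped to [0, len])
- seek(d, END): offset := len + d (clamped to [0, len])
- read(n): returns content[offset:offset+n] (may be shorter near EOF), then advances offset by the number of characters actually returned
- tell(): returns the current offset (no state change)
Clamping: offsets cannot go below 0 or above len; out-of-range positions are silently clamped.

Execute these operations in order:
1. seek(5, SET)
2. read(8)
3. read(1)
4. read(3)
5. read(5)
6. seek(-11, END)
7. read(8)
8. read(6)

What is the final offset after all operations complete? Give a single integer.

Answer: 15

Derivation:
After 1 (seek(5, SET)): offset=5
After 2 (read(8)): returned '5KPAJVET', offset=13
After 3 (read(1)): returned '2', offset=14
After 4 (read(3)): returned '1', offset=15
After 5 (read(5)): returned '', offset=15
After 6 (seek(-11, END)): offset=4
After 7 (read(8)): returned 'Q5KPAJVE', offset=12
After 8 (read(6)): returned 'T21', offset=15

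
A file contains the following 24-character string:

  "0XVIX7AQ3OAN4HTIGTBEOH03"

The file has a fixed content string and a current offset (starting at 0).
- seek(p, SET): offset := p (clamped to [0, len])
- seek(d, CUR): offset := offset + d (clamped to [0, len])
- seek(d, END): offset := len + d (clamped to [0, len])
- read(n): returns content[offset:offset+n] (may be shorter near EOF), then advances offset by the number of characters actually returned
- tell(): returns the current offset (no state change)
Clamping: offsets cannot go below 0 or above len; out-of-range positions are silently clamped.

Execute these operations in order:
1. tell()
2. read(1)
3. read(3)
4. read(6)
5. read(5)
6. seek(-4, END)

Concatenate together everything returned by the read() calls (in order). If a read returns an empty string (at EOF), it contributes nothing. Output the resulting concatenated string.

After 1 (tell()): offset=0
After 2 (read(1)): returned '0', offset=1
After 3 (read(3)): returned 'XVI', offset=4
After 4 (read(6)): returned 'X7AQ3O', offset=10
After 5 (read(5)): returned 'AN4HT', offset=15
After 6 (seek(-4, END)): offset=20

Answer: 0XVIX7AQ3OAN4HT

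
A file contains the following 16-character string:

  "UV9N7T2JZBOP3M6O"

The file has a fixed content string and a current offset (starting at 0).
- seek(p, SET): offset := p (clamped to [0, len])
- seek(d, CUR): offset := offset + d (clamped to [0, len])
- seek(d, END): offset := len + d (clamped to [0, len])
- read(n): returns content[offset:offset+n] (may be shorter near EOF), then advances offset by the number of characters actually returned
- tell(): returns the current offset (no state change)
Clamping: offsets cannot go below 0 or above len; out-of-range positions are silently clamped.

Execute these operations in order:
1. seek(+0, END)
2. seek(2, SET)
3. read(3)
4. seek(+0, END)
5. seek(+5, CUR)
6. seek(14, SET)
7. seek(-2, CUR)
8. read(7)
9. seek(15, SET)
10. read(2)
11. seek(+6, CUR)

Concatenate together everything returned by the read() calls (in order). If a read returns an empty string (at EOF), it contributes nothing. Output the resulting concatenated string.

After 1 (seek(+0, END)): offset=16
After 2 (seek(2, SET)): offset=2
After 3 (read(3)): returned '9N7', offset=5
After 4 (seek(+0, END)): offset=16
After 5 (seek(+5, CUR)): offset=16
After 6 (seek(14, SET)): offset=14
After 7 (seek(-2, CUR)): offset=12
After 8 (read(7)): returned '3M6O', offset=16
After 9 (seek(15, SET)): offset=15
After 10 (read(2)): returned 'O', offset=16
After 11 (seek(+6, CUR)): offset=16

Answer: 9N73M6OO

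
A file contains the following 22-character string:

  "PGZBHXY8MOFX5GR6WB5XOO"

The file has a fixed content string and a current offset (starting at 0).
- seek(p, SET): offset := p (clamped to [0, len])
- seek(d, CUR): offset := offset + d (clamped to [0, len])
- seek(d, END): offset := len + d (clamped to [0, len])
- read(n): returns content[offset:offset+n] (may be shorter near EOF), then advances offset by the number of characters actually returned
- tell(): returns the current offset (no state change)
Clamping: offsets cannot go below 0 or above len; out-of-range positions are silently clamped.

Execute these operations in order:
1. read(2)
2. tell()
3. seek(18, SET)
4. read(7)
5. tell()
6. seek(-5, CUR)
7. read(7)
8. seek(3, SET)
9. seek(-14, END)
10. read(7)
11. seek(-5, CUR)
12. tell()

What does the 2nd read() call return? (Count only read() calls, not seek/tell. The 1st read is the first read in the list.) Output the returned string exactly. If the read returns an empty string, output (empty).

After 1 (read(2)): returned 'PG', offset=2
After 2 (tell()): offset=2
After 3 (seek(18, SET)): offset=18
After 4 (read(7)): returned '5XOO', offset=22
After 5 (tell()): offset=22
After 6 (seek(-5, CUR)): offset=17
After 7 (read(7)): returned 'B5XOO', offset=22
After 8 (seek(3, SET)): offset=3
After 9 (seek(-14, END)): offset=8
After 10 (read(7)): returned 'MOFX5GR', offset=15
After 11 (seek(-5, CUR)): offset=10
After 12 (tell()): offset=10

Answer: 5XOO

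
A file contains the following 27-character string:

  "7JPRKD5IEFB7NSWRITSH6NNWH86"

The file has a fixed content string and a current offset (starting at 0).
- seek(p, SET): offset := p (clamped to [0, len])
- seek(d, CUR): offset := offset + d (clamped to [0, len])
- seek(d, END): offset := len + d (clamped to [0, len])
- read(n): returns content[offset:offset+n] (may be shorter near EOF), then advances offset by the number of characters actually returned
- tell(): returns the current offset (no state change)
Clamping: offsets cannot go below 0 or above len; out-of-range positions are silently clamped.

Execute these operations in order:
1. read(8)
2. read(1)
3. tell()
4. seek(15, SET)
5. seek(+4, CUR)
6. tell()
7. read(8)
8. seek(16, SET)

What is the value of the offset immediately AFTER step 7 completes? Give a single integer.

Answer: 27

Derivation:
After 1 (read(8)): returned '7JPRKD5I', offset=8
After 2 (read(1)): returned 'E', offset=9
After 3 (tell()): offset=9
After 4 (seek(15, SET)): offset=15
After 5 (seek(+4, CUR)): offset=19
After 6 (tell()): offset=19
After 7 (read(8)): returned 'H6NNWH86', offset=27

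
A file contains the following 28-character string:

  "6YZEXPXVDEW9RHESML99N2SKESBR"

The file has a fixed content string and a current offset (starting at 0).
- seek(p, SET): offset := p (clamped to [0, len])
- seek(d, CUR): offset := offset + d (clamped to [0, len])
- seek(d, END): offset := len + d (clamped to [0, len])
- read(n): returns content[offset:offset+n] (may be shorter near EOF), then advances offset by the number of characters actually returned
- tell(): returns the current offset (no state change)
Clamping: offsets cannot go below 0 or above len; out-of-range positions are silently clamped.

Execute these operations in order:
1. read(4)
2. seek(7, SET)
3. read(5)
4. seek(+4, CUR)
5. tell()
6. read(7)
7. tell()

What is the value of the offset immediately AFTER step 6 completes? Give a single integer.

After 1 (read(4)): returned '6YZE', offset=4
After 2 (seek(7, SET)): offset=7
After 3 (read(5)): returned 'VDEW9', offset=12
After 4 (seek(+4, CUR)): offset=16
After 5 (tell()): offset=16
After 6 (read(7)): returned 'ML99N2S', offset=23

Answer: 23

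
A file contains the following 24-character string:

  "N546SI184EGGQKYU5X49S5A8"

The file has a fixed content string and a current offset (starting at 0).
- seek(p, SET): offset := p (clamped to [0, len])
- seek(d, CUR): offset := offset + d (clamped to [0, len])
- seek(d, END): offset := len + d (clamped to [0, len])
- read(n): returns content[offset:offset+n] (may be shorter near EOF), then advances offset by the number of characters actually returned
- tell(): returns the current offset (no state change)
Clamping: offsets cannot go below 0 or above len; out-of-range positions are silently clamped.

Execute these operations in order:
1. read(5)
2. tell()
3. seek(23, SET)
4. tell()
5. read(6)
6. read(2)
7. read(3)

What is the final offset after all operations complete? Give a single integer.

Answer: 24

Derivation:
After 1 (read(5)): returned 'N546S', offset=5
After 2 (tell()): offset=5
After 3 (seek(23, SET)): offset=23
After 4 (tell()): offset=23
After 5 (read(6)): returned '8', offset=24
After 6 (read(2)): returned '', offset=24
After 7 (read(3)): returned '', offset=24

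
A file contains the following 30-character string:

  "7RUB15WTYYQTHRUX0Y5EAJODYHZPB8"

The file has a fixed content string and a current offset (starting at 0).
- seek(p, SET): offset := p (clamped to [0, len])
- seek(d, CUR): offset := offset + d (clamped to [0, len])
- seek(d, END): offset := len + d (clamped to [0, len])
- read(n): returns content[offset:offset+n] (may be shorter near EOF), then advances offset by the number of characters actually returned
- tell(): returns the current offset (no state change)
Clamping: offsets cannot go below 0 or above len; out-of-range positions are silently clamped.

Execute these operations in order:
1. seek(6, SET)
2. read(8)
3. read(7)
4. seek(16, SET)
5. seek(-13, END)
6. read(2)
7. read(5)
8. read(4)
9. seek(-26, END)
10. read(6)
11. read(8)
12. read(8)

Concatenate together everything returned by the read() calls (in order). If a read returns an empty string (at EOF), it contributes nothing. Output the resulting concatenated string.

Answer: WTYYQTHRUX0Y5EAY5EAJODYHZP15WTYYQTHRUX0Y5EAJODYH

Derivation:
After 1 (seek(6, SET)): offset=6
After 2 (read(8)): returned 'WTYYQTHR', offset=14
After 3 (read(7)): returned 'UX0Y5EA', offset=21
After 4 (seek(16, SET)): offset=16
After 5 (seek(-13, END)): offset=17
After 6 (read(2)): returned 'Y5', offset=19
After 7 (read(5)): returned 'EAJOD', offset=24
After 8 (read(4)): returned 'YHZP', offset=28
After 9 (seek(-26, END)): offset=4
After 10 (read(6)): returned '15WTYY', offset=10
After 11 (read(8)): returned 'QTHRUX0Y', offset=18
After 12 (read(8)): returned '5EAJODYH', offset=26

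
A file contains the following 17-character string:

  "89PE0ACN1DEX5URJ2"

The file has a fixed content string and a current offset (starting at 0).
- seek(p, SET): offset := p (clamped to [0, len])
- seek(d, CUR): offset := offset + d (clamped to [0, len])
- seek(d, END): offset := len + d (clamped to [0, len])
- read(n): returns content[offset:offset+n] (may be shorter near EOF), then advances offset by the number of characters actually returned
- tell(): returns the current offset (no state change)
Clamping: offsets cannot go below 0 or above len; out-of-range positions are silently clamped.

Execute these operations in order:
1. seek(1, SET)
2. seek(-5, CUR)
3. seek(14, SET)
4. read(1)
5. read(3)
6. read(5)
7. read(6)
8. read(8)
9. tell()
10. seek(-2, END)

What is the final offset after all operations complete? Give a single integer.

Answer: 15

Derivation:
After 1 (seek(1, SET)): offset=1
After 2 (seek(-5, CUR)): offset=0
After 3 (seek(14, SET)): offset=14
After 4 (read(1)): returned 'R', offset=15
After 5 (read(3)): returned 'J2', offset=17
After 6 (read(5)): returned '', offset=17
After 7 (read(6)): returned '', offset=17
After 8 (read(8)): returned '', offset=17
After 9 (tell()): offset=17
After 10 (seek(-2, END)): offset=15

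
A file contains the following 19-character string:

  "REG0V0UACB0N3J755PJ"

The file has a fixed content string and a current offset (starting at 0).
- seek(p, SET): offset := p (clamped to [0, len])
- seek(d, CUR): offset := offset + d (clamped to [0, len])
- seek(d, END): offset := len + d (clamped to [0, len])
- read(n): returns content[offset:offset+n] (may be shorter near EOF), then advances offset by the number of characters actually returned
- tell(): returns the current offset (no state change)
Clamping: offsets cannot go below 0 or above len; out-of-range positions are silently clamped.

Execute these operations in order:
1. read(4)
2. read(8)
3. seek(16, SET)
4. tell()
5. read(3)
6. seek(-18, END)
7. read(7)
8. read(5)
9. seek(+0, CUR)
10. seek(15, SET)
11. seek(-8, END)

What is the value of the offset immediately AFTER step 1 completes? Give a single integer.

Answer: 4

Derivation:
After 1 (read(4)): returned 'REG0', offset=4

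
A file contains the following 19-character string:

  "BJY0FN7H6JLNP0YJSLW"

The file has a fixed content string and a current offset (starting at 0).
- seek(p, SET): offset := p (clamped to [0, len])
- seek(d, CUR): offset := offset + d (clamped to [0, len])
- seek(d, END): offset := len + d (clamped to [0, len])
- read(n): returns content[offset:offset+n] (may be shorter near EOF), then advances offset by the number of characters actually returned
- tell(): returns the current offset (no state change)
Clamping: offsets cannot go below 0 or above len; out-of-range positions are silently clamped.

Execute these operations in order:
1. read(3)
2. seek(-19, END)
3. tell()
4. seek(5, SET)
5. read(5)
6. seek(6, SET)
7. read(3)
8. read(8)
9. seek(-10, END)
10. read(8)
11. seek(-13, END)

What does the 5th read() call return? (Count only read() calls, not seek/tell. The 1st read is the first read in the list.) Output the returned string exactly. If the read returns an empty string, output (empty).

Answer: JLNP0YJS

Derivation:
After 1 (read(3)): returned 'BJY', offset=3
After 2 (seek(-19, END)): offset=0
After 3 (tell()): offset=0
After 4 (seek(5, SET)): offset=5
After 5 (read(5)): returned 'N7H6J', offset=10
After 6 (seek(6, SET)): offset=6
After 7 (read(3)): returned '7H6', offset=9
After 8 (read(8)): returned 'JLNP0YJS', offset=17
After 9 (seek(-10, END)): offset=9
After 10 (read(8)): returned 'JLNP0YJS', offset=17
After 11 (seek(-13, END)): offset=6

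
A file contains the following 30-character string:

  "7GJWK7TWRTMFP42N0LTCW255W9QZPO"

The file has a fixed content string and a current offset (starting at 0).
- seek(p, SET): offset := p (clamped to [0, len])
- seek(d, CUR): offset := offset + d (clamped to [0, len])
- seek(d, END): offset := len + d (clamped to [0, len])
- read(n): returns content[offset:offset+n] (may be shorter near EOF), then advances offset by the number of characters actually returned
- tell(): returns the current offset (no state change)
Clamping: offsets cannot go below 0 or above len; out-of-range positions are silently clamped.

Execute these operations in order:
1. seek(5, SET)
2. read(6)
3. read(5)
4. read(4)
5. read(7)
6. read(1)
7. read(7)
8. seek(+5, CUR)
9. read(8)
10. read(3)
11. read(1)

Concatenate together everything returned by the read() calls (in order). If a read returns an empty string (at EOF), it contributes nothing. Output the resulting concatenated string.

Answer: 7TWRTMFP42N0LTCW255W9QZPO

Derivation:
After 1 (seek(5, SET)): offset=5
After 2 (read(6)): returned '7TWRTM', offset=11
After 3 (read(5)): returned 'FP42N', offset=16
After 4 (read(4)): returned '0LTC', offset=20
After 5 (read(7)): returned 'W255W9Q', offset=27
After 6 (read(1)): returned 'Z', offset=28
After 7 (read(7)): returned 'PO', offset=30
After 8 (seek(+5, CUR)): offset=30
After 9 (read(8)): returned '', offset=30
After 10 (read(3)): returned '', offset=30
After 11 (read(1)): returned '', offset=30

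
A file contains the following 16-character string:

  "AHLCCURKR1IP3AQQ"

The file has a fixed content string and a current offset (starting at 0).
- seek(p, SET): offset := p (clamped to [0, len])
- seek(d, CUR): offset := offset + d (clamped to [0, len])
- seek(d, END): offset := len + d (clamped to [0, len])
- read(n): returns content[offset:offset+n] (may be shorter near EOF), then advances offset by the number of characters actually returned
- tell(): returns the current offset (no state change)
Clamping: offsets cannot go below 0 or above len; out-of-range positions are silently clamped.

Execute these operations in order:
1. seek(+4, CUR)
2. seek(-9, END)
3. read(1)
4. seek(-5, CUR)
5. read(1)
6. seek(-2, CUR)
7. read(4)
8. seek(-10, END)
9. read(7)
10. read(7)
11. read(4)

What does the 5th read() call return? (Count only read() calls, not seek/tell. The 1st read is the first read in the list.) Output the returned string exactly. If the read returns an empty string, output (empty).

After 1 (seek(+4, CUR)): offset=4
After 2 (seek(-9, END)): offset=7
After 3 (read(1)): returned 'K', offset=8
After 4 (seek(-5, CUR)): offset=3
After 5 (read(1)): returned 'C', offset=4
After 6 (seek(-2, CUR)): offset=2
After 7 (read(4)): returned 'LCCU', offset=6
After 8 (seek(-10, END)): offset=6
After 9 (read(7)): returned 'RKR1IP3', offset=13
After 10 (read(7)): returned 'AQQ', offset=16
After 11 (read(4)): returned '', offset=16

Answer: AQQ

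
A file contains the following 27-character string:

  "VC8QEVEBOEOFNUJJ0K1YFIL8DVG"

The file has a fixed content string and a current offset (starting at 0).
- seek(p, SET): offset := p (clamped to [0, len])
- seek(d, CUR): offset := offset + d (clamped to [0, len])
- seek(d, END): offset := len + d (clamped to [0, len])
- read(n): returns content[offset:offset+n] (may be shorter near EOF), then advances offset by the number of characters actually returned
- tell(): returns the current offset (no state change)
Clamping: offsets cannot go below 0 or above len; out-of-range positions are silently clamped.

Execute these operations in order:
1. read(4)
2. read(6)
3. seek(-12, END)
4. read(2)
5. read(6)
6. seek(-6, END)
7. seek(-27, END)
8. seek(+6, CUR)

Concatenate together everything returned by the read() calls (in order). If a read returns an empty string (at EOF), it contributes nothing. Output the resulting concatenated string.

After 1 (read(4)): returned 'VC8Q', offset=4
After 2 (read(6)): returned 'EVEBOE', offset=10
After 3 (seek(-12, END)): offset=15
After 4 (read(2)): returned 'J0', offset=17
After 5 (read(6)): returned 'K1YFIL', offset=23
After 6 (seek(-6, END)): offset=21
After 7 (seek(-27, END)): offset=0
After 8 (seek(+6, CUR)): offset=6

Answer: VC8QEVEBOEJ0K1YFIL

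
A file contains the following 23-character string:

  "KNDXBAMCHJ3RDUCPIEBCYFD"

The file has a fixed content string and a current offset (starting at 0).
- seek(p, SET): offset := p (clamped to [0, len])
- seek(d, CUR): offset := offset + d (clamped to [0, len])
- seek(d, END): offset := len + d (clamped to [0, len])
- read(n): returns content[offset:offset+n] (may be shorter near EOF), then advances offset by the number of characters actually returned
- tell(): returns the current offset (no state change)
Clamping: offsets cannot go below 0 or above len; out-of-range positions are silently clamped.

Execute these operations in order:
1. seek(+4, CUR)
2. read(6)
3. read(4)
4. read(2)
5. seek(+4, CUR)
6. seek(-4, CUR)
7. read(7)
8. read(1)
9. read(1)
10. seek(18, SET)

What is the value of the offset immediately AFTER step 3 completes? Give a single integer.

Answer: 14

Derivation:
After 1 (seek(+4, CUR)): offset=4
After 2 (read(6)): returned 'BAMCHJ', offset=10
After 3 (read(4)): returned '3RDU', offset=14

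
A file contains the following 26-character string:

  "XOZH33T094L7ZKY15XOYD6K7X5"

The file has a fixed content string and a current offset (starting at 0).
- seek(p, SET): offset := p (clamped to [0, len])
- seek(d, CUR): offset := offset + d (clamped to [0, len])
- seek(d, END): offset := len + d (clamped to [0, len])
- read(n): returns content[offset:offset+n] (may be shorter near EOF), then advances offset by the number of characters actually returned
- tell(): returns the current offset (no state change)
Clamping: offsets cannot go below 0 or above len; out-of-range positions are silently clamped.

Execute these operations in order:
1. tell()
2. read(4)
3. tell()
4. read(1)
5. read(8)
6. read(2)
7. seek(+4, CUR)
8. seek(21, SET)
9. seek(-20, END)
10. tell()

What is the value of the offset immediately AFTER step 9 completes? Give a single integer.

Answer: 6

Derivation:
After 1 (tell()): offset=0
After 2 (read(4)): returned 'XOZH', offset=4
After 3 (tell()): offset=4
After 4 (read(1)): returned '3', offset=5
After 5 (read(8)): returned '3T094L7Z', offset=13
After 6 (read(2)): returned 'KY', offset=15
After 7 (seek(+4, CUR)): offset=19
After 8 (seek(21, SET)): offset=21
After 9 (seek(-20, END)): offset=6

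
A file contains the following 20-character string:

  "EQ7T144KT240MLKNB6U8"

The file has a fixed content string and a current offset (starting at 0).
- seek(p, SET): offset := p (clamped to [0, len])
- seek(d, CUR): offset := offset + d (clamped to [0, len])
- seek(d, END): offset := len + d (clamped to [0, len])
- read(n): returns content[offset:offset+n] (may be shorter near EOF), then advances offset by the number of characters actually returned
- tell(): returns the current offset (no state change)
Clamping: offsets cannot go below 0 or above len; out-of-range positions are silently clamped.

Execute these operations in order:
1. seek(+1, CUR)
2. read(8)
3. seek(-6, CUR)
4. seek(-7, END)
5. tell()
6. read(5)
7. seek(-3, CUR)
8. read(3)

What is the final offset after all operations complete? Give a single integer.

Answer: 18

Derivation:
After 1 (seek(+1, CUR)): offset=1
After 2 (read(8)): returned 'Q7T144KT', offset=9
After 3 (seek(-6, CUR)): offset=3
After 4 (seek(-7, END)): offset=13
After 5 (tell()): offset=13
After 6 (read(5)): returned 'LKNB6', offset=18
After 7 (seek(-3, CUR)): offset=15
After 8 (read(3)): returned 'NB6', offset=18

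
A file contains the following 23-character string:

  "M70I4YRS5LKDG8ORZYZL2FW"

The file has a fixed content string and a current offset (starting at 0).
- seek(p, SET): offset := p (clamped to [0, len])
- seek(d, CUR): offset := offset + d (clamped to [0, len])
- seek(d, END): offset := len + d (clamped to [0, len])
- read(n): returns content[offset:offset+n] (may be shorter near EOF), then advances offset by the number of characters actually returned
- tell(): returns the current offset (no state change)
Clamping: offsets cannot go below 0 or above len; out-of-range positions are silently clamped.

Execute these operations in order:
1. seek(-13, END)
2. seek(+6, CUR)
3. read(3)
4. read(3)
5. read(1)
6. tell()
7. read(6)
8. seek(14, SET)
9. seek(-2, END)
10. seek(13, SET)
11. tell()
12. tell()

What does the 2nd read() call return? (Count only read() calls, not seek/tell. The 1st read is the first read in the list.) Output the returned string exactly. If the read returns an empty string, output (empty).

Answer: L2F

Derivation:
After 1 (seek(-13, END)): offset=10
After 2 (seek(+6, CUR)): offset=16
After 3 (read(3)): returned 'ZYZ', offset=19
After 4 (read(3)): returned 'L2F', offset=22
After 5 (read(1)): returned 'W', offset=23
After 6 (tell()): offset=23
After 7 (read(6)): returned '', offset=23
After 8 (seek(14, SET)): offset=14
After 9 (seek(-2, END)): offset=21
After 10 (seek(13, SET)): offset=13
After 11 (tell()): offset=13
After 12 (tell()): offset=13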